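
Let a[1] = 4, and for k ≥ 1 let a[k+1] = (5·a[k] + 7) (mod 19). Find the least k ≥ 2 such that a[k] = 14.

Computing terms: a[1] = 4; a[2] = 8; a[3] = 9; a[4] = 14; a[5] = 1; a[6] = 12; a[7] = 10; a[8] = 0; a[9] = 7; a[10] = 4.
The sequence repeats with period 9.
The value 14 first appears (with k ≥ 2) at a[4].

4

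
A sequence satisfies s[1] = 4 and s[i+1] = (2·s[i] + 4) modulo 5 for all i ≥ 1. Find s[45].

4

s[1] = 4, s[2] = 2, s[3] = 3, s[4] = 0, s[5] = 4.
Since s[5] = s[1] = 4, the sequence is periodic with period 4.
(45 - 1) mod 4 = 0, so s[45] = s[1] = 4.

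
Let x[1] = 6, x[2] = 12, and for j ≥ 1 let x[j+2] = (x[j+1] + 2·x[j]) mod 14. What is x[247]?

6

Computing terms: x[1] = 6; x[2] = 12; x[3] = 10; x[4] = 6; x[5] = 12.
Since (x[4], x[5]) = (x[1], x[2]) = (6, 12) (two consecutive terms determine the rest), the sequence is periodic with period 3.
(247 - 1) mod 3 = 0, so x[247] = x[1] = 6.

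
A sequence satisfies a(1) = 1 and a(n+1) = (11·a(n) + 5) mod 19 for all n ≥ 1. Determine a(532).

Computing terms: a(1) = 1,  a(2) = 16,  a(3) = 10,  a(4) = 1.
The sequence repeats with period 3.
So a(532) = a(1 + ((532-1) mod 3)) = a(1) = 1.

1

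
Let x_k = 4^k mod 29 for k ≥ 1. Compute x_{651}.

28

Computing terms: x_1 = 4, x_2 = 16, x_3 = 6, x_4 = 24, x_5 = 9, x_6 = 7, x_7 = 28, x_8 = 25, x_9 = 13, x_{10} = 23, x_{11} = 5, x_{12} = 20, x_{13} = 22, x_{14} = 1, x_{15} = 4.
The sequence repeats with period 14.
(651 - 1) mod 14 = 6, so x_{651} = x_7 = 28.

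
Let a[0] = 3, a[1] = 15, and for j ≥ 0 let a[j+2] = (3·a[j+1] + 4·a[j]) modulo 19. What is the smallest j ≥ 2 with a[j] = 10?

Listing terms: a[0] = 3; a[1] = 15; a[2] = 0; a[3] = 3; a[4] = 9; a[5] = 1; a[6] = 1; a[7] = 7; a[8] = 6; a[9] = 8; a[10] = 10; a[11] = 5; a[12] = 17; a[13] = 14; a[14] = 15; a[15] = 6; a[16] = 2; a[17] = 11; a[18] = 3; a[19] = 15.
Since (a[18], a[19]) = (a[0], a[1]) = (3, 15) (two consecutive terms determine the rest), the sequence is periodic with period 18.
The value 10 first appears (with j ≥ 2) at a[10].

10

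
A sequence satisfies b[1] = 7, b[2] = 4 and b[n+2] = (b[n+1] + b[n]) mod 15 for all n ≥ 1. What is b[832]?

b[1] = 7; b[2] = 4; b[3] = 11; b[4] = 0; b[5] = 11; b[6] = 11; b[7] = 7; b[8] = 3; b[9] = 10; b[10] = 13; b[11] = 8; b[12] = 6; b[13] = 14; b[14] = 5; b[15] = 4; b[16] = 9; b[17] = 13; b[18] = 7; b[19] = 5; b[20] = 12; b[21] = 2; b[22] = 14; b[23] = 1; b[24] = 0; b[25] = 1; b[26] = 1; b[27] = 2; b[28] = 3; b[29] = 5; b[30] = 8; b[31] = 13; b[32] = 6; b[33] = 4; b[34] = 10; b[35] = 14; b[36] = 9; b[37] = 8; b[38] = 2; b[39] = 10; b[40] = 12; b[41] = 7; b[42] = 4.
Since (b[41], b[42]) = (b[1], b[2]) = (7, 4) (two consecutive terms determine the rest), the sequence is periodic with period 40.
So b[832] = b[1 + ((832-1) mod 40)] = b[32] = 6.

6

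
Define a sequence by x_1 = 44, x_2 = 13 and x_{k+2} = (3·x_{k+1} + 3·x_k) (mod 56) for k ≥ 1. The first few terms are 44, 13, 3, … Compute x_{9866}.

37

x_1 = 44,  x_2 = 13,  x_3 = 3,  x_4 = 48,  x_5 = 41,  x_6 = 43,  x_7 = 28,  x_8 = 45,  x_9 = 51,  x_{10} = 8,  x_{11} = 9,  x_{12} = 51,  x_{13} = 12,  x_{14} = 21,  x_{15} = 43,  x_{16} = 24,  x_{17} = 33,  x_{18} = 3,  x_{19} = 52,  x_{20} = 53,  x_{21} = 35,  x_{22} = 40,  x_{23} = 1,  x_{24} = 11,  x_{25} = 36,  x_{26} = 29,  x_{27} = 27,  x_{28} = 0,  x_{29} = 25,  x_{30} = 19,  x_{31} = 20,  x_{32} = 5,  x_{33} = 19,  x_{34} = 16,  x_{35} = 49,  x_{36} = 27,  x_{37} = 4,  x_{38} = 37,  x_{39} = 11,  x_{40} = 32,  x_{41} = 17,  x_{42} = 35,  x_{43} = 44,  x_{44} = 13.
Since (x_{43}, x_{44}) = (x_1, x_2) = (44, 13) (two consecutive terms determine the rest), the sequence is periodic with period 42.
So x_{9866} = x_{1 + ((9866-1) mod 42)} = x_{38} = 37.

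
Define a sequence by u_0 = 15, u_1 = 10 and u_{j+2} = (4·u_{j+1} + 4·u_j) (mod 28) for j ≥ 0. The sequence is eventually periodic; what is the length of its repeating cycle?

6

u_0 = 15; u_1 = 10; u_2 = 16; u_3 = 20; u_4 = 4; u_5 = 12; u_6 = 8; u_7 = 24; u_8 = 16; u_9 = 20.
Since (u_8, u_9) = (u_2, u_3) = (16, 20) (two consecutive terms determine the rest), the sequence is eventually periodic: after a pre-period of length 2 it cycles with period 6.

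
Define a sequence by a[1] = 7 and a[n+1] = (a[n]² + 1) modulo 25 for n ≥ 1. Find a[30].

1

We have a[1] = 7, a[2] = 0, a[3] = 1, a[4] = 2, a[5] = 5, a[6] = 1.
Since a[6] = a[3] = 1, the sequence is eventually periodic: after a pre-period of length 2 it cycles with period 3.
For n ≥ 3, a[n] depends only on (n - 3) mod 3. (30 - 3) mod 3 = 0, so a[30] = a[3] = 1.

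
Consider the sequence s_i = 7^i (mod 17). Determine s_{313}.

Computing terms: s_0 = 1,  s_1 = 7,  s_2 = 15,  s_3 = 3,  s_4 = 4,  s_5 = 11,  s_6 = 9,  s_7 = 12,  s_8 = 16,  s_9 = 10,  s_{10} = 2,  s_{11} = 14,  s_{12} = 13,  s_{13} = 6,  s_{14} = 8,  s_{15} = 5,  s_{16} = 1.
The sequence repeats with period 16.
(313 - 0) mod 16 = 9, so s_{313} = s_9 = 10.

10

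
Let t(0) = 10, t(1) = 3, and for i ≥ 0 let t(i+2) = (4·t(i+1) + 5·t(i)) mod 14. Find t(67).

3

Listing terms: t(0) = 10, t(1) = 3, t(2) = 6, t(3) = 11, t(4) = 4, t(5) = 1, t(6) = 10, t(7) = 3.
The sequence repeats with period 6.
(67 - 0) mod 6 = 1, so t(67) = t(1) = 3.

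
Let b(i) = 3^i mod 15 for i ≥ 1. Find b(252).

Computing terms: b(1) = 3; b(2) = 9; b(3) = 12; b(4) = 6; b(5) = 3.
The sequence repeats with period 4.
(252 - 1) mod 4 = 3, so b(252) = b(4) = 6.

6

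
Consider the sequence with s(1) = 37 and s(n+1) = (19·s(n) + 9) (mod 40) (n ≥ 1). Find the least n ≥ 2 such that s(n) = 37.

We have s(1) = 37,  s(2) = 32,  s(3) = 17,  s(4) = 12,  s(5) = 37.
Since s(5) = s(1) = 37, the sequence is periodic with period 4.
The value 37 next appears (with n ≥ 2) at s(5).

5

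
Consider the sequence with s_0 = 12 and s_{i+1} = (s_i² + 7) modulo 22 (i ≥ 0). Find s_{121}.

19

Computing terms: s_0 = 12,  s_1 = 19,  s_2 = 16,  s_3 = 21,  s_4 = 8,  s_5 = 5,  s_6 = 10,  s_7 = 19.
Since s_7 = s_1 = 19, the sequence is eventually periodic: after a pre-period of length 1 it cycles with period 6.
For i ≥ 1, s_i depends only on (i - 1) mod 6. (121 - 1) mod 6 = 0, so s_{121} = s_1 = 19.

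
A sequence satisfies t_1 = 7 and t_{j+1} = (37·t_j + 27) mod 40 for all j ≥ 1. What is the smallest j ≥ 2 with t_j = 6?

2

t_1 = 7, t_2 = 6, t_3 = 9, t_4 = 0, t_5 = 27, t_6 = 26, t_7 = 29, t_8 = 20, t_9 = 7.
The sequence repeats with period 8.
The value 6 first appears (with j ≥ 2) at t_2.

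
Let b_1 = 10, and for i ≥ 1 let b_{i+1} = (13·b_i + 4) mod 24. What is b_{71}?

2

Computing terms: b_1 = 10; b_2 = 14; b_3 = 18; b_4 = 22; b_5 = 2; b_6 = 6; b_7 = 10.
The sequence repeats with period 6.
So b_{71} = b_{1 + ((71-1) mod 6)} = b_5 = 2.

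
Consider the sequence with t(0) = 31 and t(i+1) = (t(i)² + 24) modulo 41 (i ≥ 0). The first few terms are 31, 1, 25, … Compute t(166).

t(0) = 31,  t(1) = 1,  t(2) = 25,  t(3) = 34,  t(4) = 32,  t(5) = 23,  t(6) = 20,  t(7) = 14,  t(8) = 15,  t(9) = 3,  t(10) = 33,  t(11) = 6,  t(12) = 19,  t(13) = 16,  t(14) = 34.
Since t(14) = t(3) = 34, the sequence is eventually periodic: after a pre-period of length 3 it cycles with period 11.
For i ≥ 3, t(i) depends only on (i - 3) mod 11. (166 - 3) mod 11 = 9, so t(166) = t(12) = 19.

19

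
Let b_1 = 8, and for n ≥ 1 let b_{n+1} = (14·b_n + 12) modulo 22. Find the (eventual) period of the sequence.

We have b_1 = 8, b_2 = 14, b_3 = 10, b_4 = 20, b_5 = 6, b_6 = 8.
The sequence repeats with period 5.

5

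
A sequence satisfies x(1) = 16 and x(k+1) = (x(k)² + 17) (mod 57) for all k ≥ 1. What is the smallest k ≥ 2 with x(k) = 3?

Listing terms: x(1) = 16,  x(2) = 45,  x(3) = 47,  x(4) = 3,  x(5) = 26,  x(6) = 9,  x(7) = 41,  x(8) = 45.
Since x(8) = x(2) = 45, the sequence is eventually periodic: after a pre-period of length 1 it cycles with period 6.
The value 3 first appears (with k ≥ 2) at x(4).

4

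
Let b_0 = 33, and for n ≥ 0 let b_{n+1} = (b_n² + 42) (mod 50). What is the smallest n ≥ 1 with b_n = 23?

Computing terms: b_0 = 33; b_1 = 31; b_2 = 3; b_3 = 1; b_4 = 43; b_5 = 41; b_6 = 23; b_7 = 21; b_8 = 33.
The sequence repeats with period 8.
The value 23 first appears (with n ≥ 1) at b_6.

6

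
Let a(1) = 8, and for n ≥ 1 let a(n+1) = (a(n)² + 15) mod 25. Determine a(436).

Listing terms: a(1) = 8, a(2) = 4, a(3) = 6, a(4) = 1, a(5) = 16, a(6) = 21, a(7) = 6.
Since a(7) = a(3) = 6, the sequence is eventually periodic: after a pre-period of length 2 it cycles with period 4.
For n ≥ 3, a(n) depends only on (n - 3) mod 4. (436 - 3) mod 4 = 1, so a(436) = a(4) = 1.

1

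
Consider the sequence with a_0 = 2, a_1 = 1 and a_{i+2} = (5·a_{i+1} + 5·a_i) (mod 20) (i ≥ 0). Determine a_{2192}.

15

Computing terms: a_0 = 2, a_1 = 1, a_2 = 15, a_3 = 0, a_4 = 15, a_5 = 15, a_6 = 10, a_7 = 5, a_8 = 15, a_9 = 0.
Since (a_8, a_9) = (a_2, a_3) = (15, 0) (two consecutive terms determine the rest), the sequence is eventually periodic: after a pre-period of length 2 it cycles with period 6.
For i ≥ 2, a_i depends only on (i - 2) mod 6. (2192 - 2) mod 6 = 0, so a_{2192} = a_2 = 15.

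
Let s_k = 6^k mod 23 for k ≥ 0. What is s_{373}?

We have s_0 = 1; s_1 = 6; s_2 = 13; s_3 = 9; s_4 = 8; s_5 = 2; s_6 = 12; s_7 = 3; s_8 = 18; s_9 = 16; s_{10} = 4; s_{11} = 1.
Since s_{11} = s_0 = 1, the sequence is periodic with period 11.
So s_{373} = s_{0 + ((373-0) mod 11)} = s_{10} = 4.

4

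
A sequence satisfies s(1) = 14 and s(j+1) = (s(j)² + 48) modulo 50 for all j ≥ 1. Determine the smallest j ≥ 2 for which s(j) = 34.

3

s(1) = 14,  s(2) = 44,  s(3) = 34,  s(4) = 4,  s(5) = 14.
Since s(5) = s(1) = 14, the sequence is periodic with period 4.
The value 34 first appears (with j ≥ 2) at s(3).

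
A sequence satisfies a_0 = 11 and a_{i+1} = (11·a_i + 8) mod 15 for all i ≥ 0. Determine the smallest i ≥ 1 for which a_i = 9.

1

Computing terms: a_0 = 11, a_1 = 9, a_2 = 2, a_3 = 0, a_4 = 8, a_5 = 6, a_6 = 14, a_7 = 12, a_8 = 5, a_9 = 3, a_{10} = 11.
Since a_{10} = a_0 = 11, the sequence is periodic with period 10.
The value 9 first appears (with i ≥ 1) at a_1.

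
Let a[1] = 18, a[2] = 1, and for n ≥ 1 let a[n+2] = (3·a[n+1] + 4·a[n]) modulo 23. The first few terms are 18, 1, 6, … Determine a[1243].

Listing terms: a[1] = 18, a[2] = 1, a[3] = 6, a[4] = 22, a[5] = 21, a[6] = 13, a[7] = 8, a[8] = 7, a[9] = 7, a[10] = 3, a[11] = 14, a[12] = 8, a[13] = 11, a[14] = 19, a[15] = 9, a[16] = 11, a[17] = 0, a[18] = 21, a[19] = 17, a[20] = 20, a[21] = 13, a[22] = 4, a[23] = 18, a[24] = 1.
Since (a[23], a[24]) = (a[1], a[2]) = (18, 1) (two consecutive terms determine the rest), the sequence is periodic with period 22.
So a[1243] = a[1 + ((1243-1) mod 22)] = a[11] = 14.

14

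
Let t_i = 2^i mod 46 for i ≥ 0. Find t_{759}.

Listing terms: t_0 = 1; t_1 = 2; t_2 = 4; t_3 = 8; t_4 = 16; t_5 = 32; t_6 = 18; t_7 = 36; t_8 = 26; t_9 = 6; t_{10} = 12; t_{11} = 24; t_{12} = 2.
Since t_{12} = t_1 = 2, the sequence is eventually periodic: after a pre-period of length 1 it cycles with period 11.
For i ≥ 1, t_i depends only on (i - 1) mod 11. (759 - 1) mod 11 = 10, so t_{759} = t_{11} = 24.

24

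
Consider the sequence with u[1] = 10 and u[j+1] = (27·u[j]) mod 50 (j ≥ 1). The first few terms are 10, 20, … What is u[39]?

40

We have u[1] = 10, u[2] = 20, u[3] = 40, u[4] = 30, u[5] = 10.
The sequence repeats with period 4.
So u[39] = u[1 + ((39-1) mod 4)] = u[3] = 40.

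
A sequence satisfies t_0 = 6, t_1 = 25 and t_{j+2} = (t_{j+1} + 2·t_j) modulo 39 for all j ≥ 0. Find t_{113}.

We have t_0 = 6; t_1 = 25; t_2 = 37; t_3 = 9; t_4 = 5; t_5 = 23; t_6 = 33; t_7 = 1; t_8 = 28; t_9 = 30; t_{10} = 8; t_{11} = 29; t_{12} = 6; t_{13} = 25.
Since (t_{12}, t_{13}) = (t_0, t_1) = (6, 25) (two consecutive terms determine the rest), the sequence is periodic with period 12.
(113 - 0) mod 12 = 5, so t_{113} = t_5 = 23.

23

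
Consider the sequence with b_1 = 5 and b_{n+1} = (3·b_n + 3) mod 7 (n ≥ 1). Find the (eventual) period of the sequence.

6

We have b_1 = 5,  b_2 = 4,  b_3 = 1,  b_4 = 6,  b_5 = 0,  b_6 = 3,  b_7 = 5.
The sequence repeats with period 6.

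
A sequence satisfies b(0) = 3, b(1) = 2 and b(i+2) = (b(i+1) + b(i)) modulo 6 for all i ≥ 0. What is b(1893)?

We have b(0) = 3; b(1) = 2; b(2) = 5; b(3) = 1; b(4) = 0; b(5) = 1; b(6) = 1; b(7) = 2; b(8) = 3; b(9) = 5; b(10) = 2; b(11) = 1; b(12) = 3; b(13) = 4; b(14) = 1; b(15) = 5; b(16) = 0; b(17) = 5; b(18) = 5; b(19) = 4; b(20) = 3; b(21) = 1; b(22) = 4; b(23) = 5; b(24) = 3; b(25) = 2.
The sequence repeats with period 24.
(1893 - 0) mod 24 = 21, so b(1893) = b(21) = 1.

1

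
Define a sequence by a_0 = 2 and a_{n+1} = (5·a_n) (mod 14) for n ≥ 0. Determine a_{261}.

12

Listing terms: a_0 = 2; a_1 = 10; a_2 = 8; a_3 = 12; a_4 = 4; a_5 = 6; a_6 = 2.
Since a_6 = a_0 = 2, the sequence is periodic with period 6.
So a_{261} = a_{0 + ((261-0) mod 6)} = a_3 = 12.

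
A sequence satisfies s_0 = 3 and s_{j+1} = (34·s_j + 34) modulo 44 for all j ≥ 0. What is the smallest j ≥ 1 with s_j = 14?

Computing terms: s_0 = 3,  s_1 = 4,  s_2 = 38,  s_3 = 6,  s_4 = 18,  s_5 = 30,  s_6 = 42,  s_7 = 10,  s_8 = 22,  s_9 = 34,  s_{10} = 2,  s_{11} = 14,  s_{12} = 26,  s_{13} = 38.
Since s_{13} = s_2 = 38, the sequence is eventually periodic: after a pre-period of length 2 it cycles with period 11.
The value 14 first appears (with j ≥ 1) at s_{11}.

11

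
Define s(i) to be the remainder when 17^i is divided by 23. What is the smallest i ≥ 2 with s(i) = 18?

Listing terms: s(1) = 17; s(2) = 13; s(3) = 14; s(4) = 8; s(5) = 21; s(6) = 12; s(7) = 20; s(8) = 18; s(9) = 7; s(10) = 4; s(11) = 22; s(12) = 6; s(13) = 10; s(14) = 9; s(15) = 15; s(16) = 2; s(17) = 11; s(18) = 3; s(19) = 5; s(20) = 16; s(21) = 19; s(22) = 1; s(23) = 17.
The sequence repeats with period 22.
The value 18 first appears (with i ≥ 2) at s(8).

8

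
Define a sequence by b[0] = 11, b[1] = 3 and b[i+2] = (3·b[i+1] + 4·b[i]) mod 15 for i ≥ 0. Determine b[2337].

Computing terms: b[0] = 11,  b[1] = 3,  b[2] = 8,  b[3] = 6,  b[4] = 5,  b[5] = 9,  b[6] = 2,  b[7] = 12,  b[8] = 14,  b[9] = 0,  b[10] = 11,  b[11] = 3.
The sequence repeats with period 10.
So b[2337] = b[0 + ((2337-0) mod 10)] = b[7] = 12.

12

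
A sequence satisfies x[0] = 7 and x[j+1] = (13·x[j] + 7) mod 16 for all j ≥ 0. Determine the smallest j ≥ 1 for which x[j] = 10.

x[0] = 7,  x[1] = 2,  x[2] = 1,  x[3] = 4,  x[4] = 11,  x[5] = 6,  x[6] = 5,  x[7] = 8,  x[8] = 15,  x[9] = 10,  x[10] = 9,  x[11] = 12,  x[12] = 3,  x[13] = 14,  x[14] = 13,  x[15] = 0,  x[16] = 7.
The sequence repeats with period 16.
The value 10 first appears (with j ≥ 1) at x[9].

9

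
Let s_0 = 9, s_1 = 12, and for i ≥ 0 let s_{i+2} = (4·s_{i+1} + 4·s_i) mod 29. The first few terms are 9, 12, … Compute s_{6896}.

s_0 = 9,  s_1 = 12,  s_2 = 26,  s_3 = 7,  s_4 = 16,  s_5 = 5,  s_6 = 26,  s_7 = 8,  s_8 = 20,  s_9 = 25,  s_{10} = 6,  s_{11} = 8,  s_{12} = 27,  s_{13} = 24,  s_{14} = 1,  s_{15} = 13,  s_{16} = 27,  s_{17} = 15,  s_{18} = 23,  s_{19} = 7,  s_{20} = 4,  s_{21} = 15,  s_{22} = 18,  s_{23} = 16,  s_{24} = 20,  s_{25} = 28,  s_{26} = 18,  s_{27} = 10,  s_{28} = 25,  s_{29} = 24,  s_{30} = 22,  s_{31} = 10,  s_{32} = 12,  s_{33} = 1,  s_{34} = 23,  s_{35} = 9,  s_{36} = 12.
Since (s_{35}, s_{36}) = (s_0, s_1) = (9, 12) (two consecutive terms determine the rest), the sequence is periodic with period 35.
So s_{6896} = s_{0 + ((6896-0) mod 35)} = s_1 = 12.

12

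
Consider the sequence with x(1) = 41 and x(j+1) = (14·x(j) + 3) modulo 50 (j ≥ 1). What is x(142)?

Listing terms: x(1) = 41, x(2) = 27, x(3) = 31, x(4) = 37, x(5) = 21, x(6) = 47, x(7) = 11, x(8) = 7, x(9) = 1, x(10) = 17, x(11) = 41.
Since x(11) = x(1) = 41, the sequence is periodic with period 10.
(142 - 1) mod 10 = 1, so x(142) = x(2) = 27.

27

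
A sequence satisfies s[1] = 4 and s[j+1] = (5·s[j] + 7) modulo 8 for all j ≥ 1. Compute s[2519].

2

We have s[1] = 4; s[2] = 3; s[3] = 6; s[4] = 5; s[5] = 0; s[6] = 7; s[7] = 2; s[8] = 1; s[9] = 4.
The sequence repeats with period 8.
(2519 - 1) mod 8 = 6, so s[2519] = s[7] = 2.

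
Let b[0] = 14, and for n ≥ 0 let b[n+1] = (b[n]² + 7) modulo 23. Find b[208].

b[0] = 14; b[1] = 19; b[2] = 0; b[3] = 7; b[4] = 10; b[5] = 15; b[6] = 2; b[7] = 11; b[8] = 13; b[9] = 15.
Since b[9] = b[5] = 15, the sequence is eventually periodic: after a pre-period of length 5 it cycles with period 4.
For n ≥ 5, b[n] depends only on (n - 5) mod 4. (208 - 5) mod 4 = 3, so b[208] = b[8] = 13.

13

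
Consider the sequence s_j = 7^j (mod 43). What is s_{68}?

Computing terms: s_1 = 7,  s_2 = 6,  s_3 = 42,  s_4 = 36,  s_5 = 37,  s_6 = 1,  s_7 = 7.
The sequence repeats with period 6.
So s_{68} = s_{1 + ((68-1) mod 6)} = s_2 = 6.

6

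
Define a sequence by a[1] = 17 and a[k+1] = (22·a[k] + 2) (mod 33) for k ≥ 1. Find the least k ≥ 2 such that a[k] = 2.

4

a[1] = 17,  a[2] = 13,  a[3] = 24,  a[4] = 2,  a[5] = 13.
Since a[5] = a[2] = 13, the sequence is eventually periodic: after a pre-period of length 1 it cycles with period 3.
The value 2 first appears (with k ≥ 2) at a[4].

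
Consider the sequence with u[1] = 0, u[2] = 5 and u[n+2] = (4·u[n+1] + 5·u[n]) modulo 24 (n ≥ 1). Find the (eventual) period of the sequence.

12

Computing terms: u[1] = 0,  u[2] = 5,  u[3] = 20,  u[4] = 9,  u[5] = 16,  u[6] = 13,  u[7] = 12,  u[8] = 17,  u[9] = 8,  u[10] = 21,  u[11] = 4,  u[12] = 1,  u[13] = 0,  u[14] = 5.
The sequence repeats with period 12.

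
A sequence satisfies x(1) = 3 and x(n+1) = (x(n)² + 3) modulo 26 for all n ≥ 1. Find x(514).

6

Listing terms: x(1) = 3; x(2) = 12; x(3) = 17; x(4) = 6; x(5) = 13; x(6) = 16; x(7) = 25; x(8) = 4; x(9) = 19; x(10) = 0; x(11) = 3.
Since x(11) = x(1) = 3, the sequence is periodic with period 10.
(514 - 1) mod 10 = 3, so x(514) = x(4) = 6.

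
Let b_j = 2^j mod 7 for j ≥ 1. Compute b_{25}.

2

Computing terms: b_1 = 2, b_2 = 4, b_3 = 1, b_4 = 2.
The sequence repeats with period 3.
So b_{25} = b_{1 + ((25-1) mod 3)} = b_1 = 2.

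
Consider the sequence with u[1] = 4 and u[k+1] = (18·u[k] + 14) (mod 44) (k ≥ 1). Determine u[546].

Listing terms: u[1] = 4,  u[2] = 42,  u[3] = 22,  u[4] = 14,  u[5] = 2,  u[6] = 6,  u[7] = 34,  u[8] = 10,  u[9] = 18,  u[10] = 30,  u[11] = 26,  u[12] = 42.
Since u[12] = u[2] = 42, the sequence is eventually periodic: after a pre-period of length 1 it cycles with period 10.
For k ≥ 2, u[k] depends only on (k - 2) mod 10. (546 - 2) mod 10 = 4, so u[546] = u[6] = 6.

6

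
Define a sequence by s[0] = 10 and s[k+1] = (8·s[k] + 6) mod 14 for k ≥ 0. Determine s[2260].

4

Listing terms: s[0] = 10,  s[1] = 2,  s[2] = 8,  s[3] = 0,  s[4] = 6,  s[5] = 12,  s[6] = 4,  s[7] = 10.
Since s[7] = s[0] = 10, the sequence is periodic with period 7.
(2260 - 0) mod 7 = 6, so s[2260] = s[6] = 4.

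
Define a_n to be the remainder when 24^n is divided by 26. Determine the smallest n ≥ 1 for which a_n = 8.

9

Listing terms: a_0 = 1; a_1 = 24; a_2 = 4; a_3 = 18; a_4 = 16; a_5 = 20; a_6 = 12; a_7 = 2; a_8 = 22; a_9 = 8; a_{10} = 10; a_{11} = 6; a_{12} = 14; a_{13} = 24.
Since a_{13} = a_1 = 24, the sequence is eventually periodic: after a pre-period of length 1 it cycles with period 12.
The value 8 first appears (with n ≥ 1) at a_9.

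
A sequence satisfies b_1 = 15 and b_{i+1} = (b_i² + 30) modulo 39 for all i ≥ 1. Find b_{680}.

18

Listing terms: b_1 = 15; b_2 = 21; b_3 = 3; b_4 = 0; b_5 = 30; b_6 = 33; b_7 = 27; b_8 = 18; b_9 = 3.
Since b_9 = b_3 = 3, the sequence is eventually periodic: after a pre-period of length 2 it cycles with period 6.
For i ≥ 3, b_i depends only on (i - 3) mod 6. (680 - 3) mod 6 = 5, so b_{680} = b_8 = 18.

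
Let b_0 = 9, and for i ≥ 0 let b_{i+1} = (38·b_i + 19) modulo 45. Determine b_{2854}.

We have b_0 = 9, b_1 = 1, b_2 = 12, b_3 = 25, b_4 = 24, b_5 = 31, b_6 = 27, b_7 = 10, b_8 = 39, b_9 = 16, b_{10} = 42, b_{11} = 40, b_{12} = 9.
Since b_{12} = b_0 = 9, the sequence is periodic with period 12.
(2854 - 0) mod 12 = 10, so b_{2854} = b_{10} = 42.

42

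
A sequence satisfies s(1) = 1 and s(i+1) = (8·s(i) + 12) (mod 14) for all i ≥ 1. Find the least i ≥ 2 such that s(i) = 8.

8

Listing terms: s(1) = 1; s(2) = 6; s(3) = 4; s(4) = 2; s(5) = 0; s(6) = 12; s(7) = 10; s(8) = 8; s(9) = 6.
Since s(9) = s(2) = 6, the sequence is eventually periodic: after a pre-period of length 1 it cycles with period 7.
The value 8 first appears (with i ≥ 2) at s(8).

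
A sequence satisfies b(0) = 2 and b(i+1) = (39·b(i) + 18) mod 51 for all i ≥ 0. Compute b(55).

We have b(0) = 2, b(1) = 45, b(2) = 39, b(3) = 9, b(4) = 12, b(5) = 27, b(6) = 0, b(7) = 18, b(8) = 6, b(9) = 48, b(10) = 3, b(11) = 33, b(12) = 30, b(13) = 15, b(14) = 42, b(15) = 24, b(16) = 36, b(17) = 45.
Since b(17) = b(1) = 45, the sequence is eventually periodic: after a pre-period of length 1 it cycles with period 16.
For i ≥ 1, b(i) depends only on (i - 1) mod 16. (55 - 1) mod 16 = 6, so b(55) = b(7) = 18.

18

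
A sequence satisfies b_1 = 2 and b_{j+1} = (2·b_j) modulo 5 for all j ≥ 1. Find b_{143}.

3

Listing terms: b_1 = 2,  b_2 = 4,  b_3 = 3,  b_4 = 1,  b_5 = 2.
The sequence repeats with period 4.
(143 - 1) mod 4 = 2, so b_{143} = b_3 = 3.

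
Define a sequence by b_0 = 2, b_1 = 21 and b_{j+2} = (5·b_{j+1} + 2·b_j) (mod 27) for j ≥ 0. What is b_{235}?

21

Listing terms: b_0 = 2; b_1 = 21; b_2 = 1; b_3 = 20; b_4 = 21; b_5 = 10; b_6 = 11; b_7 = 21; b_8 = 19; b_9 = 2; b_{10} = 21.
Since (b_9, b_{10}) = (b_0, b_1) = (2, 21) (two consecutive terms determine the rest), the sequence is periodic with period 9.
So b_{235} = b_{0 + ((235-0) mod 9)} = b_1 = 21.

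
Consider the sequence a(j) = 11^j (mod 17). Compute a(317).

7

a(0) = 1, a(1) = 11, a(2) = 2, a(3) = 5, a(4) = 4, a(5) = 10, a(6) = 8, a(7) = 3, a(8) = 16, a(9) = 6, a(10) = 15, a(11) = 12, a(12) = 13, a(13) = 7, a(14) = 9, a(15) = 14, a(16) = 1.
The sequence repeats with period 16.
(317 - 0) mod 16 = 13, so a(317) = a(13) = 7.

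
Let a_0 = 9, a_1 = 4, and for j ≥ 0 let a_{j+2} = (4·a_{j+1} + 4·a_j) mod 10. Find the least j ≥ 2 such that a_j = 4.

3

Computing terms: a_0 = 9; a_1 = 4; a_2 = 2; a_3 = 4; a_4 = 4; a_5 = 2.
Since (a_4, a_5) = (a_1, a_2) = (4, 2) (two consecutive terms determine the rest), the sequence is eventually periodic: after a pre-period of length 1 it cycles with period 3.
The value 4 first appears (with j ≥ 2) at a_3.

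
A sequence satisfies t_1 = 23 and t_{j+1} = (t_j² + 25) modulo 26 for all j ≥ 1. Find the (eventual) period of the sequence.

t_1 = 23, t_2 = 8, t_3 = 11, t_4 = 16, t_5 = 21, t_6 = 24, t_7 = 3, t_8 = 8.
Since t_8 = t_2 = 8, the sequence is eventually periodic: after a pre-period of length 1 it cycles with period 6.

6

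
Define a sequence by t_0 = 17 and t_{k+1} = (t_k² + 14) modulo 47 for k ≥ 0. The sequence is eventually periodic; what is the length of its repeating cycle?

t_0 = 17,  t_1 = 21,  t_2 = 32,  t_3 = 4,  t_4 = 30,  t_5 = 21.
Since t_5 = t_1 = 21, the sequence is eventually periodic: after a pre-period of length 1 it cycles with period 4.

4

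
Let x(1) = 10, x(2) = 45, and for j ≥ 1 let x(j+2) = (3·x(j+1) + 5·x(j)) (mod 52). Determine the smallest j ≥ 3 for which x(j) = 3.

12

x(1) = 10, x(2) = 45, x(3) = 29, x(4) = 0, x(5) = 41, x(6) = 19, x(7) = 2, x(8) = 49, x(9) = 1, x(10) = 40, x(11) = 21, x(12) = 3, x(13) = 10, x(14) = 45.
Since (x(13), x(14)) = (x(1), x(2)) = (10, 45) (two consecutive terms determine the rest), the sequence is periodic with period 12.
The value 3 first appears (with j ≥ 3) at x(12).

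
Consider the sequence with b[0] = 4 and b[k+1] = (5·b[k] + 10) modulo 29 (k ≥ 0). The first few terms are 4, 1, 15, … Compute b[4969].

22

We have b[0] = 4; b[1] = 1; b[2] = 15; b[3] = 27; b[4] = 0; b[5] = 10; b[6] = 2; b[7] = 20; b[8] = 23; b[9] = 9; b[10] = 26; b[11] = 24; b[12] = 14; b[13] = 22; b[14] = 4.
Since b[14] = b[0] = 4, the sequence is periodic with period 14.
(4969 - 0) mod 14 = 13, so b[4969] = b[13] = 22.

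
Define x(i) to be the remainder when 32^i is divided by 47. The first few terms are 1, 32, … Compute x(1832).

We have x(0) = 1, x(1) = 32, x(2) = 37, x(3) = 9, x(4) = 6, x(5) = 4, x(6) = 34, x(7) = 7, x(8) = 36, x(9) = 24, x(10) = 16, x(11) = 42, x(12) = 28, x(13) = 3, x(14) = 2, x(15) = 17, x(16) = 27, x(17) = 18, x(18) = 12, x(19) = 8, x(20) = 21, x(21) = 14, x(22) = 25, x(23) = 1.
Since x(23) = x(0) = 1, the sequence is periodic with period 23.
(1832 - 0) mod 23 = 15, so x(1832) = x(15) = 17.

17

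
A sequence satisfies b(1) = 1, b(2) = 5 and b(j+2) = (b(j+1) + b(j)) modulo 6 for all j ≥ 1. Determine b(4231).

3

We have b(1) = 1,  b(2) = 5,  b(3) = 0,  b(4) = 5,  b(5) = 5,  b(6) = 4,  b(7) = 3,  b(8) = 1,  b(9) = 4,  b(10) = 5,  b(11) = 3,  b(12) = 2,  b(13) = 5,  b(14) = 1,  b(15) = 0,  b(16) = 1,  b(17) = 1,  b(18) = 2,  b(19) = 3,  b(20) = 5,  b(21) = 2,  b(22) = 1,  b(23) = 3,  b(24) = 4,  b(25) = 1,  b(26) = 5.
The sequence repeats with period 24.
So b(4231) = b(1 + ((4231-1) mod 24)) = b(7) = 3.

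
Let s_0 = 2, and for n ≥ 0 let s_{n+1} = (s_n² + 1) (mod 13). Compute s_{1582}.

0

s_0 = 2,  s_1 = 5,  s_2 = 0,  s_3 = 1,  s_4 = 2.
The sequence repeats with period 4.
So s_{1582} = s_{0 + ((1582-0) mod 4)} = s_2 = 0.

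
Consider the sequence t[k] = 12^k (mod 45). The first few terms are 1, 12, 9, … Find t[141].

Computing terms: t[0] = 1; t[1] = 12; t[2] = 9; t[3] = 18; t[4] = 36; t[5] = 27; t[6] = 9.
Since t[6] = t[2] = 9, the sequence is eventually periodic: after a pre-period of length 2 it cycles with period 4.
For k ≥ 2, t[k] depends only on (k - 2) mod 4. (141 - 2) mod 4 = 3, so t[141] = t[5] = 27.

27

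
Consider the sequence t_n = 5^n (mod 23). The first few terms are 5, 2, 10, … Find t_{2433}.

Computing terms: t_1 = 5; t_2 = 2; t_3 = 10; t_4 = 4; t_5 = 20; t_6 = 8; t_7 = 17; t_8 = 16; t_9 = 11; t_{10} = 9; t_{11} = 22; t_{12} = 18; t_{13} = 21; t_{14} = 13; t_{15} = 19; t_{16} = 3; t_{17} = 15; t_{18} = 6; t_{19} = 7; t_{20} = 12; t_{21} = 14; t_{22} = 1; t_{23} = 5.
The sequence repeats with period 22.
So t_{2433} = t_{1 + ((2433-1) mod 22)} = t_{13} = 21.

21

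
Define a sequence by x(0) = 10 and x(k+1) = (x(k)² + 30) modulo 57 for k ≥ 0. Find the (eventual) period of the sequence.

x(0) = 10, x(1) = 16, x(2) = 1, x(3) = 31, x(4) = 22, x(5) = 1.
Since x(5) = x(2) = 1, the sequence is eventually periodic: after a pre-period of length 2 it cycles with period 3.

3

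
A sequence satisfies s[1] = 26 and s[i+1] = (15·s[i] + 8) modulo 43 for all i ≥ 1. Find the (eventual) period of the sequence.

21

Listing terms: s[1] = 26; s[2] = 11; s[3] = 1; s[4] = 23; s[5] = 9; s[6] = 14; s[7] = 3; s[8] = 10; s[9] = 29; s[10] = 13; s[11] = 31; s[12] = 0; s[13] = 8; s[14] = 42; s[15] = 36; s[16] = 32; s[17] = 15; s[18] = 18; s[19] = 20; s[20] = 7; s[21] = 27; s[22] = 26.
The sequence repeats with period 21.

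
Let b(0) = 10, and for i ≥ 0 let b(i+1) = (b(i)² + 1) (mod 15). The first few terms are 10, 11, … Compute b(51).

5

Listing terms: b(0) = 10; b(1) = 11; b(2) = 2; b(3) = 5; b(4) = 11.
Since b(4) = b(1) = 11, the sequence is eventually periodic: after a pre-period of length 1 it cycles with period 3.
For i ≥ 1, b(i) depends only on (i - 1) mod 3. (51 - 1) mod 3 = 2, so b(51) = b(3) = 5.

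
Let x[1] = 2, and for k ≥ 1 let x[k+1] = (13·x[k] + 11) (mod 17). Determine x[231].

16

Computing terms: x[1] = 2,  x[2] = 3,  x[3] = 16,  x[4] = 15,  x[5] = 2.
The sequence repeats with period 4.
So x[231] = x[1 + ((231-1) mod 4)] = x[3] = 16.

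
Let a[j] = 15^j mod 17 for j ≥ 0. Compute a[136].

1

a[0] = 1,  a[1] = 15,  a[2] = 4,  a[3] = 9,  a[4] = 16,  a[5] = 2,  a[6] = 13,  a[7] = 8,  a[8] = 1.
Since a[8] = a[0] = 1, the sequence is periodic with period 8.
So a[136] = a[0 + ((136-0) mod 8)] = a[0] = 1.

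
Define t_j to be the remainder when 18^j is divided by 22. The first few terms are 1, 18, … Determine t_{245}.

10

Computing terms: t_0 = 1, t_1 = 18, t_2 = 16, t_3 = 2, t_4 = 14, t_5 = 10, t_6 = 4, t_7 = 6, t_8 = 20, t_9 = 8, t_{10} = 12, t_{11} = 18.
Since t_{11} = t_1 = 18, the sequence is eventually periodic: after a pre-period of length 1 it cycles with period 10.
For j ≥ 1, t_j depends only on (j - 1) mod 10. (245 - 1) mod 10 = 4, so t_{245} = t_5 = 10.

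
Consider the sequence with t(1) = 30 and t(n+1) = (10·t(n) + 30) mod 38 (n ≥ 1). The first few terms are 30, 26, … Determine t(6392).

Listing terms: t(1) = 30,  t(2) = 26,  t(3) = 24,  t(4) = 4,  t(5) = 32,  t(6) = 8,  t(7) = 34,  t(8) = 28,  t(9) = 6,  t(10) = 14,  t(11) = 18,  t(12) = 20,  t(13) = 2,  t(14) = 12,  t(15) = 36,  t(16) = 10,  t(17) = 16,  t(18) = 0,  t(19) = 30.
The sequence repeats with period 18.
So t(6392) = t(1 + ((6392-1) mod 18)) = t(2) = 26.

26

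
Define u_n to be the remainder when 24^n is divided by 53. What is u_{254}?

36

u_1 = 24; u_2 = 46; u_3 = 44; u_4 = 49; u_5 = 10; u_6 = 28; u_7 = 36; u_8 = 16; u_9 = 13; u_{10} = 47; u_{11} = 15; u_{12} = 42; u_{13} = 1; u_{14} = 24.
Since u_{14} = u_1 = 24, the sequence is periodic with period 13.
(254 - 1) mod 13 = 6, so u_{254} = u_7 = 36.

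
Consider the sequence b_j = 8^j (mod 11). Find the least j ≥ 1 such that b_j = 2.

7

Computing terms: b_0 = 1, b_1 = 8, b_2 = 9, b_3 = 6, b_4 = 4, b_5 = 10, b_6 = 3, b_7 = 2, b_8 = 5, b_9 = 7, b_{10} = 1.
Since b_{10} = b_0 = 1, the sequence is periodic with period 10.
The value 2 first appears (with j ≥ 1) at b_7.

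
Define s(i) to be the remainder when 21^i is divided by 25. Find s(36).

21

Computing terms: s(0) = 1,  s(1) = 21,  s(2) = 16,  s(3) = 11,  s(4) = 6,  s(5) = 1.
Since s(5) = s(0) = 1, the sequence is periodic with period 5.
So s(36) = s(0 + ((36-0) mod 5)) = s(1) = 21.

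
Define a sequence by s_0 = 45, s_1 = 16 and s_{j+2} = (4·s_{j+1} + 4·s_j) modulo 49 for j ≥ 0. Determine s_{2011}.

Listing terms: s_0 = 45, s_1 = 16, s_2 = 48, s_3 = 11, s_4 = 40, s_5 = 8, s_6 = 45, s_7 = 16.
Since (s_6, s_7) = (s_0, s_1) = (45, 16) (two consecutive terms determine the rest), the sequence is periodic with period 6.
(2011 - 0) mod 6 = 1, so s_{2011} = s_1 = 16.

16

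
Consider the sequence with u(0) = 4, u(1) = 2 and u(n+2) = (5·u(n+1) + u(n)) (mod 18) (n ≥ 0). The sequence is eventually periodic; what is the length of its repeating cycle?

Listing terms: u(0) = 4,  u(1) = 2,  u(2) = 14,  u(3) = 0,  u(4) = 14,  u(5) = 16,  u(6) = 4,  u(7) = 0,  u(8) = 4,  u(9) = 2.
Since (u(8), u(9)) = (u(0), u(1)) = (4, 2) (two consecutive terms determine the rest), the sequence is periodic with period 8.

8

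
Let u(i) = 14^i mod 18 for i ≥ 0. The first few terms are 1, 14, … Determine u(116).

Listing terms: u(0) = 1; u(1) = 14; u(2) = 16; u(3) = 8; u(4) = 4; u(5) = 2; u(6) = 10; u(7) = 14.
Since u(7) = u(1) = 14, the sequence is eventually periodic: after a pre-period of length 1 it cycles with period 6.
For i ≥ 1, u(i) depends only on (i - 1) mod 6. (116 - 1) mod 6 = 1, so u(116) = u(2) = 16.

16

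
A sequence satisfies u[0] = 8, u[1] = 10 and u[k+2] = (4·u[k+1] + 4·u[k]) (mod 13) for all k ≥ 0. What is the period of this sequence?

21

Computing terms: u[0] = 8, u[1] = 10, u[2] = 7, u[3] = 3, u[4] = 1, u[5] = 3, u[6] = 3, u[7] = 11, u[8] = 4, u[9] = 8, u[10] = 9, u[11] = 3, u[12] = 9, u[13] = 9, u[14] = 7, u[15] = 12, u[16] = 11, u[17] = 1, u[18] = 9, u[19] = 1, u[20] = 1, u[21] = 8, u[22] = 10.
Since (u[21], u[22]) = (u[0], u[1]) = (8, 10) (two consecutive terms determine the rest), the sequence is periodic with period 21.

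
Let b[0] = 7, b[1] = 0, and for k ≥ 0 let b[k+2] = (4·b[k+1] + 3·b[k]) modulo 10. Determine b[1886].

Listing terms: b[0] = 7, b[1] = 0, b[2] = 1, b[3] = 4, b[4] = 9, b[5] = 8, b[6] = 9, b[7] = 0, b[8] = 7, b[9] = 8, b[10] = 3, b[11] = 6, b[12] = 3, b[13] = 0, b[14] = 9, b[15] = 6, b[16] = 1, b[17] = 2, b[18] = 1, b[19] = 0, b[20] = 3, b[21] = 2, b[22] = 7, b[23] = 4, b[24] = 7, b[25] = 0.
Since (b[24], b[25]) = (b[0], b[1]) = (7, 0) (two consecutive terms determine the rest), the sequence is periodic with period 24.
(1886 - 0) mod 24 = 14, so b[1886] = b[14] = 9.

9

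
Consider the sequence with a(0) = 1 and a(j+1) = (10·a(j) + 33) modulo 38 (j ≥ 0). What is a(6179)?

a(0) = 1,  a(1) = 5,  a(2) = 7,  a(3) = 27,  a(4) = 37,  a(5) = 23,  a(6) = 35,  a(7) = 3,  a(8) = 25,  a(9) = 17,  a(10) = 13,  a(11) = 11,  a(12) = 29,  a(13) = 19,  a(14) = 33,  a(15) = 21,  a(16) = 15,  a(17) = 31,  a(18) = 1.
Since a(18) = a(0) = 1, the sequence is periodic with period 18.
So a(6179) = a(0 + ((6179-0) mod 18)) = a(5) = 23.

23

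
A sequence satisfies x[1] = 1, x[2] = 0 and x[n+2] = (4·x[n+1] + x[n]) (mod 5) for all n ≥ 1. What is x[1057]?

0

x[1] = 1, x[2] = 0, x[3] = 1, x[4] = 4, x[5] = 2, x[6] = 2, x[7] = 0, x[8] = 2, x[9] = 3, x[10] = 4, x[11] = 4, x[12] = 0, x[13] = 4, x[14] = 1, x[15] = 3, x[16] = 3, x[17] = 0, x[18] = 3, x[19] = 2, x[20] = 1, x[21] = 1, x[22] = 0.
Since (x[21], x[22]) = (x[1], x[2]) = (1, 0) (two consecutive terms determine the rest), the sequence is periodic with period 20.
(1057 - 1) mod 20 = 16, so x[1057] = x[17] = 0.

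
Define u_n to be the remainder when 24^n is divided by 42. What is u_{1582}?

18

Listing terms: u_0 = 1, u_1 = 24, u_2 = 30, u_3 = 6, u_4 = 18, u_5 = 12, u_6 = 36, u_7 = 24.
Since u_7 = u_1 = 24, the sequence is eventually periodic: after a pre-period of length 1 it cycles with period 6.
For n ≥ 1, u_n depends only on (n - 1) mod 6. (1582 - 1) mod 6 = 3, so u_{1582} = u_4 = 18.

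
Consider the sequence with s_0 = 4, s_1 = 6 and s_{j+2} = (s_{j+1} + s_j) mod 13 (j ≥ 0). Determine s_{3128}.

Computing terms: s_0 = 4, s_1 = 6, s_2 = 10, s_3 = 3, s_4 = 0, s_5 = 3, s_6 = 3, s_7 = 6, s_8 = 9, s_9 = 2, s_{10} = 11, s_{11} = 0, s_{12} = 11, s_{13} = 11, s_{14} = 9, s_{15} = 7, s_{16} = 3, s_{17} = 10, s_{18} = 0, s_{19} = 10, s_{20} = 10, s_{21} = 7, s_{22} = 4, s_{23} = 11, s_{24} = 2, s_{25} = 0, s_{26} = 2, s_{27} = 2, s_{28} = 4, s_{29} = 6.
The sequence repeats with period 28.
So s_{3128} = s_{0 + ((3128-0) mod 28)} = s_{20} = 10.

10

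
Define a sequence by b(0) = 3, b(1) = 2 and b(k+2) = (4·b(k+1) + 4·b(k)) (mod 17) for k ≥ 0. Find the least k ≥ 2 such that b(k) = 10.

12

We have b(0) = 3; b(1) = 2; b(2) = 3; b(3) = 3; b(4) = 7; b(5) = 6; b(6) = 1; b(7) = 11; b(8) = 14; b(9) = 15; b(10) = 14; b(11) = 14; b(12) = 10; b(13) = 11; b(14) = 16; b(15) = 6; b(16) = 3; b(17) = 2.
Since (b(16), b(17)) = (b(0), b(1)) = (3, 2) (two consecutive terms determine the rest), the sequence is periodic with period 16.
The value 10 first appears (with k ≥ 2) at b(12).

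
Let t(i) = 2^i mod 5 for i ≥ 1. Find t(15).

t(1) = 2; t(2) = 4; t(3) = 3; t(4) = 1; t(5) = 2.
Since t(5) = t(1) = 2, the sequence is periodic with period 4.
(15 - 1) mod 4 = 2, so t(15) = t(3) = 3.

3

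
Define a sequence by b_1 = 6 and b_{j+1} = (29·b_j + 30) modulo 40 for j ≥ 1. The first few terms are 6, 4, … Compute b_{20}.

Computing terms: b_1 = 6,  b_2 = 4,  b_3 = 26,  b_4 = 24,  b_5 = 6.
Since b_5 = b_1 = 6, the sequence is periodic with period 4.
(20 - 1) mod 4 = 3, so b_{20} = b_4 = 24.

24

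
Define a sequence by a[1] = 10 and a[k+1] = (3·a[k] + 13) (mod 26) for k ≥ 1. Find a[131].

We have a[1] = 10, a[2] = 17, a[3] = 12, a[4] = 23, a[5] = 4, a[6] = 25, a[7] = 10.
Since a[7] = a[1] = 10, the sequence is periodic with period 6.
(131 - 1) mod 6 = 4, so a[131] = a[5] = 4.

4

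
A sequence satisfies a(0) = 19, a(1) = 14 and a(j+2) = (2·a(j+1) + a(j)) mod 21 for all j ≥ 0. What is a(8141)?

4

a(0) = 19, a(1) = 14, a(2) = 5, a(3) = 3, a(4) = 11, a(5) = 4, a(6) = 19, a(7) = 0, a(8) = 19, a(9) = 17, a(10) = 11, a(11) = 18, a(12) = 5, a(13) = 7, a(14) = 19, a(15) = 3, a(16) = 4, a(17) = 11, a(18) = 5, a(19) = 0, a(20) = 5, a(21) = 10, a(22) = 4, a(23) = 18, a(24) = 19, a(25) = 14.
The sequence repeats with period 24.
So a(8141) = a(0 + ((8141-0) mod 24)) = a(5) = 4.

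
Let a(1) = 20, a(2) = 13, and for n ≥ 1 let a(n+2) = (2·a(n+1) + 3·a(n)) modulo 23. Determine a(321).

2

a(1) = 20, a(2) = 13, a(3) = 17, a(4) = 4, a(5) = 13, a(6) = 15, a(7) = 0, a(8) = 22, a(9) = 21, a(10) = 16, a(11) = 3, a(12) = 8, a(13) = 2, a(14) = 5, a(15) = 16, a(16) = 1, a(17) = 4, a(18) = 11, a(19) = 11, a(20) = 9, a(21) = 5, a(22) = 14, a(23) = 20, a(24) = 13.
The sequence repeats with period 22.
So a(321) = a(1 + ((321-1) mod 22)) = a(13) = 2.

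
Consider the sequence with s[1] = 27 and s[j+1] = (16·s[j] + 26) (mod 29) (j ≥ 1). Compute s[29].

27

Listing terms: s[1] = 27, s[2] = 23, s[3] = 17, s[4] = 8, s[5] = 9, s[6] = 25, s[7] = 20, s[8] = 27.
Since s[8] = s[1] = 27, the sequence is periodic with period 7.
So s[29] = s[1 + ((29-1) mod 7)] = s[1] = 27.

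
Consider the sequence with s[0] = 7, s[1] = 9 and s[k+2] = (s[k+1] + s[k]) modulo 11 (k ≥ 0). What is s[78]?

s[0] = 7; s[1] = 9; s[2] = 5; s[3] = 3; s[4] = 8; s[5] = 0; s[6] = 8; s[7] = 8; s[8] = 5; s[9] = 2; s[10] = 7; s[11] = 9.
Since (s[10], s[11]) = (s[0], s[1]) = (7, 9) (two consecutive terms determine the rest), the sequence is periodic with period 10.
So s[78] = s[0 + ((78-0) mod 10)] = s[8] = 5.

5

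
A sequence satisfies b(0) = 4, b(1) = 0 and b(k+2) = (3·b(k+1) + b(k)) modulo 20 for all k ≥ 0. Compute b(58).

0

We have b(0) = 4, b(1) = 0, b(2) = 4, b(3) = 12, b(4) = 0, b(5) = 12, b(6) = 16, b(7) = 0, b(8) = 16, b(9) = 8, b(10) = 0, b(11) = 8, b(12) = 4, b(13) = 0.
The sequence repeats with period 12.
So b(58) = b(0 + ((58-0) mod 12)) = b(10) = 0.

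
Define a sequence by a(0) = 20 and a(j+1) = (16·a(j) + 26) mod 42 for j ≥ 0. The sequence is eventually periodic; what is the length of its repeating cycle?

3

Listing terms: a(0) = 20,  a(1) = 10,  a(2) = 18,  a(3) = 20.
Since a(3) = a(0) = 20, the sequence is periodic with period 3.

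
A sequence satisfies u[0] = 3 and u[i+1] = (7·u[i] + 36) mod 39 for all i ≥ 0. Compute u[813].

27

We have u[0] = 3, u[1] = 18, u[2] = 6, u[3] = 0, u[4] = 36, u[5] = 15, u[6] = 24, u[7] = 9, u[8] = 21, u[9] = 27, u[10] = 30, u[11] = 12, u[12] = 3.
The sequence repeats with period 12.
So u[813] = u[0 + ((813-0) mod 12)] = u[9] = 27.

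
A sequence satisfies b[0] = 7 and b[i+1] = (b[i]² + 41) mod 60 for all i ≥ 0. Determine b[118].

Computing terms: b[0] = 7,  b[1] = 30,  b[2] = 41,  b[3] = 42,  b[4] = 5,  b[5] = 6,  b[6] = 17,  b[7] = 30.
Since b[7] = b[1] = 30, the sequence is eventually periodic: after a pre-period of length 1 it cycles with period 6.
For i ≥ 1, b[i] depends only on (i - 1) mod 6. (118 - 1) mod 6 = 3, so b[118] = b[4] = 5.

5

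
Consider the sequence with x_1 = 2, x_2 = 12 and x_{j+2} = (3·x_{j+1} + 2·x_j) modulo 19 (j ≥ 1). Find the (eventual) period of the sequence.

18

Listing terms: x_1 = 2, x_2 = 12, x_3 = 2, x_4 = 11, x_5 = 18, x_6 = 0, x_7 = 17, x_8 = 13, x_9 = 16, x_{10} = 17, x_{11} = 7, x_{12} = 17, x_{13} = 8, x_{14} = 1, x_{15} = 0, x_{16} = 2, x_{17} = 6, x_{18} = 3, x_{19} = 2, x_{20} = 12.
Since (x_{19}, x_{20}) = (x_1, x_2) = (2, 12) (two consecutive terms determine the rest), the sequence is periodic with period 18.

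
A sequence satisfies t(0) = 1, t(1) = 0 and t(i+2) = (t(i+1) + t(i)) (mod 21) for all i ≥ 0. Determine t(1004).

5

We have t(0) = 1, t(1) = 0, t(2) = 1, t(3) = 1, t(4) = 2, t(5) = 3, t(6) = 5, t(7) = 8, t(8) = 13, t(9) = 0, t(10) = 13, t(11) = 13, t(12) = 5, t(13) = 18, t(14) = 2, t(15) = 20, t(16) = 1, t(17) = 0.
Since (t(16), t(17)) = (t(0), t(1)) = (1, 0) (two consecutive terms determine the rest), the sequence is periodic with period 16.
So t(1004) = t(0 + ((1004-0) mod 16)) = t(12) = 5.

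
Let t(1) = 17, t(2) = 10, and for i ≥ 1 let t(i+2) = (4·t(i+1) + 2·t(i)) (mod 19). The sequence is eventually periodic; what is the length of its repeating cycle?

9

We have t(1) = 17,  t(2) = 10,  t(3) = 17,  t(4) = 12,  t(5) = 6,  t(6) = 10,  t(7) = 14,  t(8) = 0,  t(9) = 9,  t(10) = 17,  t(11) = 10.
The sequence repeats with period 9.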